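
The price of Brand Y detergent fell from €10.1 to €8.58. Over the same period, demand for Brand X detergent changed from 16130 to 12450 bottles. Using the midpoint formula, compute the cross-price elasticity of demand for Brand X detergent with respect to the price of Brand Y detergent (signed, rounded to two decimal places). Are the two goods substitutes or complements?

%ΔQ_{Brand X detergent} = (12450 − 16130)/avg = -3680/14290 = -0.257522…
%ΔP_{Brand Y detergent} = (8.58 − 10.1)/avg = -1.52/9.34 = -0.162740…
E_cross = (-3680/14290) / (-1.52/9.34) = 1.5824…
E_cross > 0 ⇒ the goods are substitutes.

1.58; substitutes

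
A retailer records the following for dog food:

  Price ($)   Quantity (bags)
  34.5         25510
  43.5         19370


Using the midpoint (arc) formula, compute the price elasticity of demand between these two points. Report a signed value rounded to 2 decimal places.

-1.19

%ΔQ = (19370 − 25510) / [(25510 + 19370)/2] = -6140/22440 = -0.273618…
%ΔP = (43.5 − 34.5) / [(34.5 + 43.5)/2] = 9/39 = 0.230769…
Arc Ed = %ΔQ / %ΔP = (-6140/22440) / (9/39) = -1.1856…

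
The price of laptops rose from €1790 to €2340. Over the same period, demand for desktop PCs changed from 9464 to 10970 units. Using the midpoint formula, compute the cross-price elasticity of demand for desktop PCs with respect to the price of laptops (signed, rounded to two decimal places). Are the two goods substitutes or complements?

0.55; substitutes

%ΔQ_{desktop PCs} = (10970 − 9464)/avg = 1506/10217 = 0.147401…
%ΔP_{laptops} = (2340 − 1790)/avg = 550/2065 = 0.266343…
E_cross = (1506/10217) / (550/2065) = 0.5534…
E_cross > 0 ⇒ the goods are substitutes.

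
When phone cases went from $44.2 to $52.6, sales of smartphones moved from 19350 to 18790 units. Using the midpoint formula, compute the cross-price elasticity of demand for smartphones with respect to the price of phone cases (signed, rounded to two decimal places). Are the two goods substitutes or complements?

%ΔQ_{smartphones} = (18790 − 19350)/avg = -560/19070 = -0.029365…
%ΔP_{phone cases} = (52.6 − 44.2)/avg = 8.4/48.4 = 0.173553…
E_cross = (-560/19070) / (8.4/48.4) = -0.1692…
E_cross < 0 ⇒ the goods are complements.

-0.17; complements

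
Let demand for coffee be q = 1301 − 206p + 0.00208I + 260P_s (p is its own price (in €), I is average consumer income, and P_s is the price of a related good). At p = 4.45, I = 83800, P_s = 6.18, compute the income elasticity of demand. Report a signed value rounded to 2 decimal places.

At the given values, q = 1301 − 206(4.45) + 0.00208(83800) + 260(6.18) = 2165.404.
∂q/∂I = 0.00208.
E = (0.00208) × (83800/2165.404) = 0.0804…

0.08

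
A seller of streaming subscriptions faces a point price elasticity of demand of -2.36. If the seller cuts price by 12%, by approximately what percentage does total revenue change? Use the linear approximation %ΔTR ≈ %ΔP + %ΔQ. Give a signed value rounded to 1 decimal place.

%ΔQ ≈ Ed × %ΔP = (-2.36) × (-12%) = +28.3200%
%ΔTR ≈ %ΔP + %ΔQ = (-12%) + (+28.3200%) = +16.3200%

+16.3%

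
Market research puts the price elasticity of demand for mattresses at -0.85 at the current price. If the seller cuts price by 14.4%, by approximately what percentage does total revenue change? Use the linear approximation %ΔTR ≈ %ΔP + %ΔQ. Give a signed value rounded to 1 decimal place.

-2.2%

%ΔQ ≈ Ed × %ΔP = (-0.85) × (-14.4%) = +12.2400%
%ΔTR ≈ %ΔP + %ΔQ = (-14.4%) + (+12.2400%) = -2.1600%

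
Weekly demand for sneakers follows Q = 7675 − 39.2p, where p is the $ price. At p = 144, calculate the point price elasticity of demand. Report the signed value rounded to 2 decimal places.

-2.78

dQ/dp = −39.2. At p = 144, Q = 7675 − 39.2(144) = 2030.2.
Ed = (dQ/dp)·(p/Q) = −39.2 × (144/2030.2) = -2.7804…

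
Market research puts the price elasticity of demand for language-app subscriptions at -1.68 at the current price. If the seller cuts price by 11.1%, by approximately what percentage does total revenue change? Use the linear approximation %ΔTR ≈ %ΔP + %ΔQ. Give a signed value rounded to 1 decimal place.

+7.5%

%ΔQ ≈ Ed × %ΔP = (-1.68) × (-11.1%) = +18.6480%
%ΔTR ≈ %ΔP + %ΔQ = (-11.1%) + (+18.6480%) = +7.5480%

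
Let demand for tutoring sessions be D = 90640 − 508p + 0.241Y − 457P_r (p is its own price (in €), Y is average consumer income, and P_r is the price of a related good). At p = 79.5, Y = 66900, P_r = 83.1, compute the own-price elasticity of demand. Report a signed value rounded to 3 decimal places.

-1.422

At the given values, D = 90640 − 508(79.5) + 0.241(66900) − 457(83.1) = 28400.2.
∂D/∂p = −508.
E = (-508) × (79.5/28400.2) = -1.42203…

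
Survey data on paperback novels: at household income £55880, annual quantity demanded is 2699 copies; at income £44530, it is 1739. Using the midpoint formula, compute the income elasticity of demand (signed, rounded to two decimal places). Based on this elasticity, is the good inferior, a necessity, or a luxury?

%ΔQ = (1739 − 2699)/[( 2699 + 1739)/2] = -960/2219 = -0.432627…
%ΔIncome = (44530 − 55880)/[( 55880 + 44530)/2] = -11350/50205 = -0.226073…
E_income = (-960/2219) / (-11350/50205) = 1.9136…
E_income > 1 ⇒ normal good, luxury.

1.91; luxury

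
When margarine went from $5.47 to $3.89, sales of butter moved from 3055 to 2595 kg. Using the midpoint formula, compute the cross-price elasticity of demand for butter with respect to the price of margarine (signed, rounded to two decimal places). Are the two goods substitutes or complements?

0.48; substitutes

%ΔQ_{butter} = (2595 − 3055)/avg = -460/2825 = -0.162831…
%ΔP_{margarine} = (3.89 − 5.47)/avg = -1.58/4.68 = -0.337606…
E_cross = (-460/2825) / (-1.58/4.68) = 0.4823…
E_cross > 0 ⇒ the goods are substitutes.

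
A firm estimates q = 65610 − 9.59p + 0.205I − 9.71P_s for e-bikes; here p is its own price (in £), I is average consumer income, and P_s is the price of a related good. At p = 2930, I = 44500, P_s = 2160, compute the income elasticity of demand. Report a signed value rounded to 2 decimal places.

At the given values, q = 65610 − 9.59(2930) + 0.205(44500) − 9.71(2160) = 25660.2.
∂q/∂I = 0.205.
E = (0.205) × (44500/25660.2) = 0.3555…

0.36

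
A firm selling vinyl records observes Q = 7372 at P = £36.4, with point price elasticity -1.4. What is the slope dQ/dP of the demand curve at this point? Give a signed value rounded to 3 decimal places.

Ed = (dQ/dP)·(P/Q) ⇒ dQ/dP = Ed·Q/P = (-1.4)·7372/36.4 = -283.53846…

-283.538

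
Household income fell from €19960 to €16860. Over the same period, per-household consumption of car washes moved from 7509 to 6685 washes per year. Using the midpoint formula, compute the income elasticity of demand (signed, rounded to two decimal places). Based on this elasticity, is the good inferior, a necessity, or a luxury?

0.69; necessity

%ΔQ = (6685 − 7509)/[( 7509 + 6685)/2] = -824/7097 = -0.116105…
%ΔIncome = (16860 − 19960)/[( 19960 + 16860)/2] = -3100/18410 = -0.168386…
E_income = (-824/7097) / (-3100/18410) = 0.6895…
0 < E_income < 1 ⇒ normal good, necessity.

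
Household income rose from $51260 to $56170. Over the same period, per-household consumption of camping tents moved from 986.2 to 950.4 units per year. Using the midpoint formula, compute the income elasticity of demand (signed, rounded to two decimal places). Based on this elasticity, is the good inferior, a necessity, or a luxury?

%ΔQ = (950.4 − 986.2)/[( 986.2 + 950.4)/2] = -35.8/968.3 = -0.036972…
%ΔIncome = (56170 − 51260)/[( 51260 + 56170)/2] = 4910/53715 = 0.091408…
E_income = (-35.8/968.3) / (4910/53715) = -0.4044…
E_income < 0 ⇒ inferior good.

-0.40; inferior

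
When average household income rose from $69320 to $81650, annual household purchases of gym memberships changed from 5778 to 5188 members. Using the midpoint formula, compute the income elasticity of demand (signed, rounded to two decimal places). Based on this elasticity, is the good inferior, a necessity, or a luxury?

-0.66; inferior

%ΔQ = (5188 − 5778)/[( 5778 + 5188)/2] = -590/5483 = -0.107605…
%ΔIncome = (81650 − 69320)/[( 69320 + 81650)/2] = 12330/75485 = 0.163343…
E_income = (-590/5483) / (12330/75485) = -0.6587…
E_income < 0 ⇒ inferior good.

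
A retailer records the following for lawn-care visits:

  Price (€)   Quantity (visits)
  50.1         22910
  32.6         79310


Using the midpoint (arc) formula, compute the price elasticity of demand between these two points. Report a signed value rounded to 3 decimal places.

%ΔQ = (79310 − 22910) / [(22910 + 79310)/2] = 56400/51110 = 1.103502…
%ΔP = (32.6 − 50.1) / [(50.1 + 32.6)/2] = -17.5/41.35 = -0.423216…
Arc Ed = %ΔQ / %ΔP = (56400/51110) / (-17.5/41.35) = -2.60741…

-2.607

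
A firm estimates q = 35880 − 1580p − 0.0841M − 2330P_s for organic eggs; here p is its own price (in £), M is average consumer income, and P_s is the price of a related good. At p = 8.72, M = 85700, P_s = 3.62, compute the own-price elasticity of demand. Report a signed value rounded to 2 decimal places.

-2.13

At the given values, q = 35880 − 1580(8.72) − 0.0841(85700) − 2330(3.62) = 6460.43.
∂q/∂p = −1580.
E = (-1580) × (8.72/6460.43) = -2.1326…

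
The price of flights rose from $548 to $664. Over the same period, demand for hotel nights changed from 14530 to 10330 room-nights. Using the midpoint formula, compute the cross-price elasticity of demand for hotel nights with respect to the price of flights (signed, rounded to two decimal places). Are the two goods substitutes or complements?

%ΔQ_{hotel nights} = (10330 − 14530)/avg = -4200/12430 = -0.337892…
%ΔP_{flights} = (664 − 548)/avg = 116/606 = 0.191419…
E_cross = (-4200/12430) / (116/606) = -1.7651…
E_cross < 0 ⇒ the goods are complements.

-1.77; complements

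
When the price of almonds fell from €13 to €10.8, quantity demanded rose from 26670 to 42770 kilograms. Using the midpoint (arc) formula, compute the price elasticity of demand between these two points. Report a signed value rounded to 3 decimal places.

-2.508

%ΔQ = (42770 − 26670) / [(26670 + 42770)/2] = 16100/34720 = 0.463709…
%ΔP = (10.8 − 13) / [(13 + 10.8)/2] = -2.2/11.9 = -0.184873…
Arc Ed = %ΔQ / %ΔP = (16100/34720) / (-2.2/11.9) = -2.50824…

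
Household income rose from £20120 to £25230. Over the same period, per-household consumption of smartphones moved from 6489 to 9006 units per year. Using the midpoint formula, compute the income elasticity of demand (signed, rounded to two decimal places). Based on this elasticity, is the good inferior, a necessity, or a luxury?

1.44; luxury

%ΔQ = (9006 − 6489)/[( 6489 + 9006)/2] = 2517/7747.5 = 0.324878…
%ΔIncome = (25230 − 20120)/[( 20120 + 25230)/2] = 5110/22675 = 0.225358…
E_income = (2517/7747.5) / (5110/22675) = 1.4416…
E_income > 1 ⇒ normal good, luxury.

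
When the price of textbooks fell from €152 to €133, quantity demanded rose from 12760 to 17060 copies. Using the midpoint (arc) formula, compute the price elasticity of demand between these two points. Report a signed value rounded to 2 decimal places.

%ΔQ = (17060 − 12760) / [(12760 + 17060)/2] = 4300/14910 = 0.288397…
%ΔP = (133 − 152) / [(152 + 133)/2] = -19/142.5 = -0.133333…
Arc Ed = %ΔQ / %ΔP = (4300/14910) / (-19/142.5) = -2.1629…

-2.16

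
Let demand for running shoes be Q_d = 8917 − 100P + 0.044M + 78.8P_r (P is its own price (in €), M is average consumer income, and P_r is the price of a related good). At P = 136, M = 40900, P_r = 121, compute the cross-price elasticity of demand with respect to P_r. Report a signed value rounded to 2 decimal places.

At the given values, Q_d = 8917 − 100(136) + 0.044(40900) + 78.8(121) = 6651.4.
∂Q_d/∂P_r = 78.8.
E = (78.8) × (121/6651.4) = 1.4335…

1.43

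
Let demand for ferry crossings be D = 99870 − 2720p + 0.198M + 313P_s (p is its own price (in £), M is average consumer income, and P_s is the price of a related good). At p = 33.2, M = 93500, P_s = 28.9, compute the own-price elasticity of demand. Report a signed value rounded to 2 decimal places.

At the given values, D = 99870 − 2720(33.2) + 0.198(93500) + 313(28.9) = 37124.7.
∂D/∂p = −2720.
E = (-2720) × (33.2/37124.7) = -2.4324…

-2.43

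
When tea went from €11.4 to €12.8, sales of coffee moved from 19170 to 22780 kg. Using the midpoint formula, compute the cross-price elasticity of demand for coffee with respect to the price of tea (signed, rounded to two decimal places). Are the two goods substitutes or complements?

%ΔQ_{coffee} = (22780 − 19170)/avg = 3610/20975 = 0.172109…
%ΔP_{tea} = (12.8 − 11.4)/avg = 1.4/12.1 = 0.115702…
E_cross = (3610/20975) / (1.4/12.1) = 1.4875…
E_cross > 0 ⇒ the goods are substitutes.

1.49; substitutes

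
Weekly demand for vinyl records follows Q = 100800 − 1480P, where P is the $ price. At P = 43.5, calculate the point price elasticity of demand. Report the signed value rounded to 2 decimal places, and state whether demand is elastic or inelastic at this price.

-1.77; elastic

dQ/dP = −1480. At P = 43.5, Q = 100800 − 1480(43.5) = 36420.
Ed = (dQ/dP)·(P/Q) = −1480 × (43.5/36420) = -1.7677…
|Ed| = 1.77 > 1, so demand is elastic.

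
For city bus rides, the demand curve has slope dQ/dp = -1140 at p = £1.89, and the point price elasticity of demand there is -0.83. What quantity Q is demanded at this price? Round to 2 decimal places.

2595.90

Ed = (dQ/dp)·(p/Q) ⇒ Q = (dQ/dp)·p/Ed = (-1140)·1.89/(-0.83) = 2595.9036…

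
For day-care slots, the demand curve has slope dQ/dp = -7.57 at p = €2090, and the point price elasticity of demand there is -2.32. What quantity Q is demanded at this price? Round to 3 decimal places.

Ed = (dQ/dp)·(p/Q) ⇒ Q = (dQ/dp)·p/Ed = (-7.57)·2090/(-2.32) = 6819.52586…

6819.526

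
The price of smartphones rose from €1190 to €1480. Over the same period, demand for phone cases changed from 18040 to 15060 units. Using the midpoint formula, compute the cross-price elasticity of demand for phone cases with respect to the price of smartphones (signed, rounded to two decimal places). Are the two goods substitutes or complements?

%ΔQ_{phone cases} = (15060 − 18040)/avg = -2980/16550 = -0.180060…
%ΔP_{smartphones} = (1480 − 1190)/avg = 290/1335 = 0.217228…
E_cross = (-2980/16550) / (290/1335) = -0.8288…
E_cross < 0 ⇒ the goods are complements.

-0.83; complements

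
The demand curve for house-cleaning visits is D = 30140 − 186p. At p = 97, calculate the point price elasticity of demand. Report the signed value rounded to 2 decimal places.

dD/dp = −186. At p = 97, D = 30140 − 186(97) = 12098.
Ed = (dD/dp)·(p/D) = −186 × (97/12098) = -1.4913…

-1.49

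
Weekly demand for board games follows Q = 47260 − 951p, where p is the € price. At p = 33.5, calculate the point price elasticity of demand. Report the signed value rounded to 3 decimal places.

dQ/dp = −951. At p = 33.5, Q = 47260 − 951(33.5) = 15401.5.
Ed = (dQ/dp)·(p/Q) = −951 × (33.5/15401.5) = -2.06853…

-2.069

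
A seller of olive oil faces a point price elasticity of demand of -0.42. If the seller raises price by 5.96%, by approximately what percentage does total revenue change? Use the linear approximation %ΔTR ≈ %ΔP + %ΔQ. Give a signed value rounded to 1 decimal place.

+3.5%

%ΔQ ≈ Ed × %ΔP = (-0.42) × (+5.96%) = -2.5032%
%ΔTR ≈ %ΔP + %ΔQ = (+5.96%) + (-2.5032%) = +3.4568%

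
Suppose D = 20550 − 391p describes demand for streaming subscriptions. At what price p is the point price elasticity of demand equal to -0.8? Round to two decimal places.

23.36

Ed = −391p/(20550 − 391p). Set this equal to -0.8:
391p = 0.8·(20550 − 391p) ⇒ 391p(1 + 0.8) = 0.8·20550
p = 0.8·20550 / (391·1.8) = 23.3589…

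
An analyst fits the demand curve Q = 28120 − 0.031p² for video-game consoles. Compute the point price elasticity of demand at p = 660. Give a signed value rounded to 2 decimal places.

-1.85

dQ/dp = −2·0.031·p = -40.92. At p = 660, Q = 14616.4.
Ed = (dQ/dp)·(p/Q) = (-40.92) × (660/14616.4) = -1.8477…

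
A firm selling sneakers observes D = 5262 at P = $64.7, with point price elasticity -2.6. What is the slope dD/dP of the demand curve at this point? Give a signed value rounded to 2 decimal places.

Ed = (dD/dP)·(P/D) ⇒ dD/dP = Ed·D/P = (-2.6)·5262/64.7 = -211.4559…

-211.46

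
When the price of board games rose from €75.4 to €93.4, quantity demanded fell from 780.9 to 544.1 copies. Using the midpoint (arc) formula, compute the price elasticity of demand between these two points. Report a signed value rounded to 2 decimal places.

-1.68

%ΔQ = (544.1 − 780.9) / [(780.9 + 544.1)/2] = -236.8/662.5 = -0.357433…
%ΔP = (93.4 − 75.4) / [(75.4 + 93.4)/2] = 18/84.4 = 0.213270…
Arc Ed = %ΔQ / %ΔP = (-236.8/662.5) / (18/84.4) = -1.6759…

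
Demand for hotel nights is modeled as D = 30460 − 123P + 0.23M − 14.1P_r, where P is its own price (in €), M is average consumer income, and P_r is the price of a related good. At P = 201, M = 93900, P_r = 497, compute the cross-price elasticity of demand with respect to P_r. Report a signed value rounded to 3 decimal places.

-0.345

At the given values, D = 30460 − 123(201) + 0.23(93900) − 14.1(497) = 20326.3.
∂D/∂P_r = -14.1.
E = (-14.1) × (497/20326.3) = -0.34476…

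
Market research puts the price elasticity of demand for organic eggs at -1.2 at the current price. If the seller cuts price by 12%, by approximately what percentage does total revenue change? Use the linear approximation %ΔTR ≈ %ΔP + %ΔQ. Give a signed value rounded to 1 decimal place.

+2.4%

%ΔQ ≈ Ed × %ΔP = (-1.2) × (-12%) = +14.4000%
%ΔTR ≈ %ΔP + %ΔQ = (-12%) + (+14.4000%) = +2.4000%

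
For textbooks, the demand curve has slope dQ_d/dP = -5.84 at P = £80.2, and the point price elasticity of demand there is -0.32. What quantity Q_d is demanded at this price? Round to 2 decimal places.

Ed = (dQ_d/dP)·(P/Q_d) ⇒ Q_d = (dQ_d/dP)·P/Ed = (-5.84)·80.2/(-0.32) = 1463.65

1463.65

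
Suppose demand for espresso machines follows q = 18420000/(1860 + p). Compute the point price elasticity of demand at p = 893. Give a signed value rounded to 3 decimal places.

-0.324

dq/dp = −18420000/(1860 + p)² = -2.4304. At p = 893, q = 6690.88.
Ed = (dq/dp)·(p/q) = (-2.4304) × (893/6690.88) = -0.32437…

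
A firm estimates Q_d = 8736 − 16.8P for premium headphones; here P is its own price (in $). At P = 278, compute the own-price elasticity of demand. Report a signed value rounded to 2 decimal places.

-1.15

At the given values, Q_d = 8736 − 16.8(278) = 4065.6.
∂Q_d/∂P = −16.8.
E = (-16.8) × (278/4065.6) = -1.1487…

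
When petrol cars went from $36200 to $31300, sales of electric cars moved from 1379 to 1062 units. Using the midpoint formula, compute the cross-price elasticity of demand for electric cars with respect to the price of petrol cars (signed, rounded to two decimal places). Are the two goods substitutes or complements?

1.79; substitutes

%ΔQ_{electric cars} = (1062 − 1379)/avg = -317/1220.5 = -0.259729…
%ΔP_{petrol cars} = (31300 − 36200)/avg = -4900/33750 = -0.145185…
E_cross = (-317/1220.5) / (-4900/33750) = 1.7889…
E_cross > 0 ⇒ the goods are substitutes.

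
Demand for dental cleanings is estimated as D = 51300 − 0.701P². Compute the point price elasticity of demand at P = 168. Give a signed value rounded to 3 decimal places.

dD/dP = −2·0.701·P = -235.536. At P = 168, D = 31514.976.
Ed = (dD/dP)·(P/D) = (-235.536) × (168/31514.976) = -1.25559…

-1.256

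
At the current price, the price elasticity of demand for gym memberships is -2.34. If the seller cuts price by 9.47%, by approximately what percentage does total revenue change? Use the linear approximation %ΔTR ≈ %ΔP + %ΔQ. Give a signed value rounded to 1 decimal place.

+12.7%

%ΔQ ≈ Ed × %ΔP = (-2.34) × (-9.47%) = +22.1598%
%ΔTR ≈ %ΔP + %ΔQ = (-9.47%) + (+22.1598%) = +12.6898%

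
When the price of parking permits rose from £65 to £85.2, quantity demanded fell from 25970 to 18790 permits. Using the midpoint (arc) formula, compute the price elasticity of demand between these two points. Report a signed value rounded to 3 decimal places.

%ΔQ = (18790 − 25970) / [(25970 + 18790)/2] = -7180/22380 = -0.320822…
%ΔP = (85.2 − 65) / [(65 + 85.2)/2] = 20.2/75.1 = 0.268974…
Arc Ed = %ΔQ / %ΔP = (-7180/22380) / (20.2/75.1) = -1.19275…

-1.193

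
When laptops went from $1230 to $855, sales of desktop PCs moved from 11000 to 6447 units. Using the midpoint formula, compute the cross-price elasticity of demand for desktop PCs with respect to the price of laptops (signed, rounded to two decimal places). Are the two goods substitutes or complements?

%ΔQ_{desktop PCs} = (6447 − 11000)/avg = -4553/8723.5 = -0.521923…
%ΔP_{laptops} = (855 − 1230)/avg = -375/1042.5 = -0.359712…
E_cross = (-4553/8723.5) / (-375/1042.5) = 1.4509…
E_cross > 0 ⇒ the goods are substitutes.

1.45; substitutes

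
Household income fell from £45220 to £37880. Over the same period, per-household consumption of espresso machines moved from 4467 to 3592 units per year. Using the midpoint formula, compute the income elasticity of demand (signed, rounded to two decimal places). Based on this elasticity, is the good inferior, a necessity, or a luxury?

%ΔQ = (3592 − 4467)/[( 4467 + 3592)/2] = -875/4029.5 = -0.217148…
%ΔIncome = (37880 − 45220)/[( 45220 + 37880)/2] = -7340/41550 = -0.176654…
E_income = (-875/4029.5) / (-7340/41550) = 1.2292…
E_income > 1 ⇒ normal good, luxury.

1.23; luxury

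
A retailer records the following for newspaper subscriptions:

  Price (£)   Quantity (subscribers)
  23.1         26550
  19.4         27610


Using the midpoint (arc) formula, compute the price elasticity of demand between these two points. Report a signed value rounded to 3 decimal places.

-0.225

%ΔQ = (27610 − 26550) / [(26550 + 27610)/2] = 1060/27080 = 0.039143…
%ΔP = (19.4 − 23.1) / [(23.1 + 19.4)/2] = -3.7/21.25 = -0.174117…
Arc Ed = %ΔQ / %ΔP = (1060/27080) / (-3.7/21.25) = -0.22480…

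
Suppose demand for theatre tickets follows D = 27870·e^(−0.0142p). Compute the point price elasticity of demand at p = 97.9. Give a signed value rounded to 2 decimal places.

dD/dp = −0.0142·D = -98.5548. At p = 97.9, D = 6940.48.
Ed = (dD/dp)·(p/D) = (-98.5548) × (97.9/6940.48) = -1.3901…

-1.39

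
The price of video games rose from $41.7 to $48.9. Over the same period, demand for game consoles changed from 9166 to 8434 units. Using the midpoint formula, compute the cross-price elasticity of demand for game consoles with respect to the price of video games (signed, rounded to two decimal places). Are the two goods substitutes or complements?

-0.52; complements

%ΔQ_{game consoles} = (8434 − 9166)/avg = -732/8800 = -0.083181…
%ΔP_{video games} = (48.9 − 41.7)/avg = 7.2/45.3 = 0.158940…
E_cross = (-732/8800) / (7.2/45.3) = -0.5233…
E_cross < 0 ⇒ the goods are complements.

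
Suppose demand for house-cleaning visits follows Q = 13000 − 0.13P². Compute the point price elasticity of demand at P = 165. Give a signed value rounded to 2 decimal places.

-0.75

dQ/dP = −2·0.13·P = -42.9. At P = 165, Q = 9460.75.
Ed = (dQ/dP)·(P/Q) = (-42.9) × (165/9460.75) = -0.7481…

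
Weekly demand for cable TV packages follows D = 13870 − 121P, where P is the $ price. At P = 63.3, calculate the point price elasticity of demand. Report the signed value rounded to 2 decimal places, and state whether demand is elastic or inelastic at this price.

-1.23; elastic

dD/dP = −121. At P = 63.3, D = 13870 − 121(63.3) = 6210.7.
Ed = (dD/dP)·(P/D) = −121 × (63.3/6210.7) = -1.2332…
|Ed| = 1.23 > 1, so demand is elastic.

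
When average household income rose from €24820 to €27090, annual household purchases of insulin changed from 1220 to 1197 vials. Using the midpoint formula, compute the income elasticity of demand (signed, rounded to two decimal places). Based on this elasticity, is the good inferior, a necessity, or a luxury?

%ΔQ = (1197 − 1220)/[( 1220 + 1197)/2] = -23/1208.5 = -0.019031…
%ΔIncome = (27090 − 24820)/[( 24820 + 27090)/2] = 2270/25955 = 0.087459…
E_income = (-23/1208.5) / (2270/25955) = -0.2176…
E_income < 0 ⇒ inferior good.

-0.22; inferior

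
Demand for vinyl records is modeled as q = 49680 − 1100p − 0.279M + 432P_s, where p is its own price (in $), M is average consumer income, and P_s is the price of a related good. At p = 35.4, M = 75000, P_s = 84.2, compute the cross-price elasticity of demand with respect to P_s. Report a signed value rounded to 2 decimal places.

1.39

At the given values, q = 49680 − 1100(35.4) − 0.279(75000) + 432(84.2) = 26189.4.
∂q/∂P_s = 432.
E = (432) × (84.2/26189.4) = 1.3888…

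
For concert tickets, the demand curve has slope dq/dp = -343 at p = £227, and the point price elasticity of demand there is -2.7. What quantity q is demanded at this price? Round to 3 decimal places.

28837.407

Ed = (dq/dp)·(p/q) ⇒ q = (dq/dp)·p/Ed = (-343)·227/(-2.7) = 28837.40740…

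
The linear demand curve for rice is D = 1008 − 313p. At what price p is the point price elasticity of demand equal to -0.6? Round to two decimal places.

Ed = −313p/(1008 − 313p). Set this equal to -0.6:
313p = 0.6·(1008 − 313p) ⇒ 313p(1 + 0.6) = 0.6·1008
p = 0.6·1008 / (313·1.6) = 1.2076…

1.21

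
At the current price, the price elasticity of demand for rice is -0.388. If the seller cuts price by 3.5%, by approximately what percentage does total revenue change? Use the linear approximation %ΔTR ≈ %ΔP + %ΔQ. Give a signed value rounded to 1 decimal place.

-2.1%

%ΔQ ≈ Ed × %ΔP = (-0.388) × (-3.5%) = +1.3580%
%ΔTR ≈ %ΔP + %ΔQ = (-3.5%) + (+1.3580%) = -2.1420%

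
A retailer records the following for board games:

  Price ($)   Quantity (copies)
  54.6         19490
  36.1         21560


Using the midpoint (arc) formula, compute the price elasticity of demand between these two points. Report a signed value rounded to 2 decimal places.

-0.25

%ΔQ = (21560 − 19490) / [(19490 + 21560)/2] = 2070/20525 = 0.100852…
%ΔP = (36.1 − 54.6) / [(54.6 + 36.1)/2] = -18.5/45.35 = -0.407938…
Arc Ed = %ΔQ / %ΔP = (2070/20525) / (-18.5/45.35) = -0.2472…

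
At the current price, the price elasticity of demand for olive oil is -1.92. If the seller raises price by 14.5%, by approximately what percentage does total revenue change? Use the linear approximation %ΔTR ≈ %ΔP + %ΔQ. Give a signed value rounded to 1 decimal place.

%ΔQ ≈ Ed × %ΔP = (-1.92) × (+14.5%) = -27.8400%
%ΔTR ≈ %ΔP + %ΔQ = (+14.5%) + (-27.8400%) = -13.3400%

-13.3%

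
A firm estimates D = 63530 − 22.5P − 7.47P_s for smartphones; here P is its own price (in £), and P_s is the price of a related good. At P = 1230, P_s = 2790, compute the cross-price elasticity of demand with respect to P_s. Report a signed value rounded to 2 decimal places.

-1.39

At the given values, D = 63530 − 22.5(1230) − 7.47(2790) = 15013.7.
∂D/∂P_s = -7.47.
E = (-7.47) × (2790/15013.7) = -1.3881…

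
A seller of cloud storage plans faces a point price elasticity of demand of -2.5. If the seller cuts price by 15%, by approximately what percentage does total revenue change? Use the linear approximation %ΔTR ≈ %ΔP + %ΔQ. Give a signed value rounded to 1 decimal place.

+22.5%

%ΔQ ≈ Ed × %ΔP = (-2.5) × (-15%) = +37.5000%
%ΔTR ≈ %ΔP + %ΔQ = (-15%) + (+37.5000%) = +22.5000%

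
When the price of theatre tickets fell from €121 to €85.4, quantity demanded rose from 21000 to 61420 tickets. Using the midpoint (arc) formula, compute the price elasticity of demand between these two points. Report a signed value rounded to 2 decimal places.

%ΔQ = (61420 − 21000) / [(21000 + 61420)/2] = 40420/41210 = 0.980829…
%ΔP = (85.4 − 121) / [(121 + 85.4)/2] = -35.6/103.2 = -0.344961…
Arc Ed = %ΔQ / %ΔP = (40420/41210) / (-35.6/103.2) = -2.8433…

-2.84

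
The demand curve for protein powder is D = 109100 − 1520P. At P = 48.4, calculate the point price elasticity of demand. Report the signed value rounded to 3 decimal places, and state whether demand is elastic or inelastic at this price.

-2.070; elastic

dD/dP = −1520. At P = 48.4, D = 109100 − 1520(48.4) = 35532.
Ed = (dD/dP)·(P/D) = −1520 × (48.4/35532) = -2.07047…
|Ed| = 2.070 > 1, so demand is elastic.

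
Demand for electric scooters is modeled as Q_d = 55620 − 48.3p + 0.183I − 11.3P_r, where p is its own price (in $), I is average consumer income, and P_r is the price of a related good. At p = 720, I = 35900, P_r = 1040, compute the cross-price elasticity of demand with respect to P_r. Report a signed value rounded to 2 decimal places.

-0.75

At the given values, Q_d = 55620 − 48.3(720) + 0.183(35900) − 11.3(1040) = 15661.7.
∂Q_d/∂P_r = -11.3.
E = (-11.3) × (1040/15661.7) = -0.7503…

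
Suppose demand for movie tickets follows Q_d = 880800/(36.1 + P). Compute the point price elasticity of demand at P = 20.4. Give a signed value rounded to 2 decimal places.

-0.36

dQ_d/dP = −880800/(36.1 + P)² = -275.918. At P = 20.4, Q_d = 15589.4.
Ed = (dQ_d/dP)·(P/Q_d) = (-275.918) × (20.4/15589.4) = -0.3610…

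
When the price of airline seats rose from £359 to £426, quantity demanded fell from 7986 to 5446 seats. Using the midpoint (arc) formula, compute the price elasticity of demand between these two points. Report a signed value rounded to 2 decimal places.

-2.22

%ΔQ = (5446 − 7986) / [(7986 + 5446)/2] = -2540/6716 = -0.378201…
%ΔP = (426 − 359) / [(359 + 426)/2] = 67/392.5 = 0.170700…
Arc Ed = %ΔQ / %ΔP = (-2540/6716) / (67/392.5) = -2.2155…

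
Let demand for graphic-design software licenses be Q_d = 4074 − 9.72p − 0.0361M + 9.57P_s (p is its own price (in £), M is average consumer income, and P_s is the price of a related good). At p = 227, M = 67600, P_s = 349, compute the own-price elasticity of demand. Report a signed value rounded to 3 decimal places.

At the given values, Q_d = 4074 − 9.72(227) − 0.0361(67600) + 9.57(349) = 2767.13.
∂Q_d/∂p = −9.72.
E = (-9.72) × (227/2767.13) = -0.79737…

-0.797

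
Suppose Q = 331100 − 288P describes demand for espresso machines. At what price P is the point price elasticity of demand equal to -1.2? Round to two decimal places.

627.08

Ed = −288P/(331100 − 288P). Set this equal to -1.2:
288P = 1.2·(331100 − 288P) ⇒ 288P(1 + 1.2) = 1.2·331100
P = 1.2·331100 / (288·2.2) = 627.0833…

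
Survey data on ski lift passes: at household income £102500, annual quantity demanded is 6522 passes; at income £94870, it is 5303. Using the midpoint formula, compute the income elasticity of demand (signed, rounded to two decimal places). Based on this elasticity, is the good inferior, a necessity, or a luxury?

%ΔQ = (5303 − 6522)/[( 6522 + 5303)/2] = -1219/5912.5 = -0.206173…
%ΔIncome = (94870 − 102500)/[( 102500 + 94870)/2] = -7630/98685 = -0.077316…
E_income = (-1219/5912.5) / (-7630/98685) = 2.6666…
E_income > 1 ⇒ normal good, luxury.

2.67; luxury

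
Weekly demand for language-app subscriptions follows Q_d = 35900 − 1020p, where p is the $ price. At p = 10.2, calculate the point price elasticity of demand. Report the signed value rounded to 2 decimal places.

dQ_d/dp = −1020. At p = 10.2, Q_d = 35900 − 1020(10.2) = 25496.
Ed = (dQ_d/dp)·(p/Q_d) = −1020 × (10.2/25496) = -0.4080…

-0.41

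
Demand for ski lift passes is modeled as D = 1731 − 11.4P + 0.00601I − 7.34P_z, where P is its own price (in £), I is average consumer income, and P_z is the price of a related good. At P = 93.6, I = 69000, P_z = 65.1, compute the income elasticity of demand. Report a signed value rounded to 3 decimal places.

At the given values, D = 1731 − 11.4(93.6) + 0.00601(69000) − 7.34(65.1) = 600.816.
∂D/∂I = 0.00601.
E = (0.00601) × (69000/600.816) = 0.69021…

0.690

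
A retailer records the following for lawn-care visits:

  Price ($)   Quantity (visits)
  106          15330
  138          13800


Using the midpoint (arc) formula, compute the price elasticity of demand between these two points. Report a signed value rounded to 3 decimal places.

%ΔQ = (13800 − 15330) / [(15330 + 13800)/2] = -1530/14565 = -0.105046…
%ΔP = (138 − 106) / [(106 + 138)/2] = 32/122 = 0.262295…
Arc Ed = %ΔQ / %ΔP = (-1530/14565) / (32/122) = -0.40048…

-0.400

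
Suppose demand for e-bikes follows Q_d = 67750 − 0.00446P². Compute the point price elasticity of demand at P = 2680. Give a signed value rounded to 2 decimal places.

-1.79

dQ_d/dP = −2·0.00446·P = -23.9056. At P = 2680, Q_d = 35716.496.
Ed = (dQ_d/dP)·(P/Q_d) = (-23.9056) × (2680/35716.496) = -1.7937…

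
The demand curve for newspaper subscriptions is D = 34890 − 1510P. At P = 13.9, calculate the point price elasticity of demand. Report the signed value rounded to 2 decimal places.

dD/dP = −1510. At P = 13.9, D = 34890 − 1510(13.9) = 13901.
Ed = (dD/dP)·(P/D) = −1510 × (13.9/13901) = -1.5098…

-1.51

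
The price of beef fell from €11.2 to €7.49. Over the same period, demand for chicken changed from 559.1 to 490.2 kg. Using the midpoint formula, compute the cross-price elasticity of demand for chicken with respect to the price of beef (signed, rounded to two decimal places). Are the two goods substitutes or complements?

%ΔQ_{chicken} = (490.2 − 559.1)/avg = -68.9/524.65 = -0.131325…
%ΔP_{beef} = (7.49 − 11.2)/avg = -3.71/9.345 = -0.397003…
E_cross = (-68.9/524.65) / (-3.71/9.345) = 0.3307…
E_cross > 0 ⇒ the goods are substitutes.

0.33; substitutes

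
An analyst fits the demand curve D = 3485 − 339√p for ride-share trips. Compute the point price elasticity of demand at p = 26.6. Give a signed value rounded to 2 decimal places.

-0.50

dD/dp = −339/(2√p) = -32.8646. At p = 26.6, D = 1736.6.
Ed = (dD/dp)·(p/D) = (-32.8646) × (26.6/1736.6) = -0.5033…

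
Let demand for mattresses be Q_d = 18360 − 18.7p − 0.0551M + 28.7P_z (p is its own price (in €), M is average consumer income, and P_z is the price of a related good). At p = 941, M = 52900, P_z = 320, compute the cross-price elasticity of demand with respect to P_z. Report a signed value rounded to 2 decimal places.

At the given values, Q_d = 18360 − 18.7(941) − 0.0551(52900) + 28.7(320) = 7032.51.
∂Q_d/∂P_z = 28.7.
E = (28.7) × (320/7032.51) = 1.3059…

1.31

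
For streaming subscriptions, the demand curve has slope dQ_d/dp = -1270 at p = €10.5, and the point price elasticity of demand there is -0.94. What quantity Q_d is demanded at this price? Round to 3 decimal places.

14186.170

Ed = (dQ_d/dp)·(p/Q_d) ⇒ Q_d = (dQ_d/dp)·p/Ed = (-1270)·10.5/(-0.94) = 14186.17021…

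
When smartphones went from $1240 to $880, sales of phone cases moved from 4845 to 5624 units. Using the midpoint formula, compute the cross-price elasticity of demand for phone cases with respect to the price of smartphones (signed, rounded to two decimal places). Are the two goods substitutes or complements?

%ΔQ_{phone cases} = (5624 − 4845)/avg = 779/5234.5 = 0.148820…
%ΔP_{smartphones} = (880 − 1240)/avg = -360/1060 = -0.339622…
E_cross = (779/5234.5) / (-360/1060) = -0.4381…
E_cross < 0 ⇒ the goods are complements.

-0.44; complements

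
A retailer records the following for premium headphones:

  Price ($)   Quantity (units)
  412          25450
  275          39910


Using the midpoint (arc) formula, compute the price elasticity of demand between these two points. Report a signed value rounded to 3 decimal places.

-1.109

%ΔQ = (39910 − 25450) / [(25450 + 39910)/2] = 14460/32680 = 0.442472…
%ΔP = (275 − 412) / [(412 + 275)/2] = -137/343.5 = -0.398835…
Arc Ed = %ΔQ / %ΔP = (14460/32680) / (-137/343.5) = -1.10941…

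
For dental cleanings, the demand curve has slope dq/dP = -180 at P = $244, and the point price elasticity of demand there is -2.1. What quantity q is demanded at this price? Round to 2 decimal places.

20914.29

Ed = (dq/dP)·(P/q) ⇒ q = (dq/dP)·P/Ed = (-180)·244/(-2.1) = 20914.2857…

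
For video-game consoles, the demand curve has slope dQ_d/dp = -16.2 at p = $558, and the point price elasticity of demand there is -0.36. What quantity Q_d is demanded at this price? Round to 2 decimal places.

Ed = (dQ_d/dp)·(p/Q_d) ⇒ Q_d = (dQ_d/dp)·p/Ed = (-16.2)·558/(-0.36) = 25110

25110.00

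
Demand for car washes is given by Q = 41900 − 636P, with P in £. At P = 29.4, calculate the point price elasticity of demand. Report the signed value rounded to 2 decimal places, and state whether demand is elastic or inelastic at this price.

dQ/dP = −636. At P = 29.4, Q = 41900 − 636(29.4) = 23201.6.
Ed = (dQ/dP)·(P/Q) = −636 × (29.4/23201.6) = -0.8059…
|Ed| = 0.81 < 1, so demand is inelastic.

-0.81; inelastic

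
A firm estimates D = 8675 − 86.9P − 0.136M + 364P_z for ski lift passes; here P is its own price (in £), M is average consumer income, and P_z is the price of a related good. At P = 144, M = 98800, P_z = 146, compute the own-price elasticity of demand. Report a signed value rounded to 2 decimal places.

-0.35

At the given values, D = 8675 − 86.9(144) − 0.136(98800) + 364(146) = 35868.6.
∂D/∂P = −86.9.
E = (-86.9) × (144/35868.6) = -0.3488…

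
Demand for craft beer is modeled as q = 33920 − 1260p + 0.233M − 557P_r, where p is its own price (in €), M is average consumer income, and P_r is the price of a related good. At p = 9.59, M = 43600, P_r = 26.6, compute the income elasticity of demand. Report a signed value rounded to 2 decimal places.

0.59

At the given values, q = 33920 − 1260(9.59) + 0.233(43600) − 557(26.6) = 17179.2.
∂q/∂M = 0.233.
E = (0.233) × (43600/17179.2) = 0.5913…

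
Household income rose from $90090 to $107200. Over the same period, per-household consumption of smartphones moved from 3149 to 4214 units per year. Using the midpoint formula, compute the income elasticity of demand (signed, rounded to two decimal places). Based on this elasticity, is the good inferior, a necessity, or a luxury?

%ΔQ = (4214 − 3149)/[( 3149 + 4214)/2] = 1065/3681.5 = 0.289284…
%ΔIncome = (107200 − 90090)/[( 90090 + 107200)/2] = 17110/98645 = 0.173450…
E_income = (1065/3681.5) / (17110/98645) = 1.6678…
E_income > 1 ⇒ normal good, luxury.

1.67; luxury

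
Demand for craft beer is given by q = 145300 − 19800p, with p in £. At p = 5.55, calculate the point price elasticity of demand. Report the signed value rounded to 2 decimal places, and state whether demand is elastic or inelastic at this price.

dq/dp = −19800. At p = 5.55, q = 145300 − 19800(5.55) = 35410.
Ed = (dq/dp)·(p/q) = −19800 × (5.55/35410) = -3.1033…
|Ed| = 3.10 > 1, so demand is elastic.

-3.10; elastic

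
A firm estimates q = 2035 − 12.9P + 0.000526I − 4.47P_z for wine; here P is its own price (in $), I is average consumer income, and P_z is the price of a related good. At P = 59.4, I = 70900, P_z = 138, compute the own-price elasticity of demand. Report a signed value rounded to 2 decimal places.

At the given values, q = 2035 − 12.9(59.4) + 0.000526(70900) − 4.47(138) = 689.1734.
∂q/∂P = −12.9.
E = (-12.9) × (59.4/689.1734) = -1.1118…

-1.11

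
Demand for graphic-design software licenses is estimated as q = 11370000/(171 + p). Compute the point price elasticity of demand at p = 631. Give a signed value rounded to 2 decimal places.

-0.79

dq/dp = −11370000/(171 + p)² = -17.6771. At p = 631, q = 14177.1.
Ed = (dq/dp)·(p/q) = (-17.6771) × (631/14177.1) = -0.7867…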